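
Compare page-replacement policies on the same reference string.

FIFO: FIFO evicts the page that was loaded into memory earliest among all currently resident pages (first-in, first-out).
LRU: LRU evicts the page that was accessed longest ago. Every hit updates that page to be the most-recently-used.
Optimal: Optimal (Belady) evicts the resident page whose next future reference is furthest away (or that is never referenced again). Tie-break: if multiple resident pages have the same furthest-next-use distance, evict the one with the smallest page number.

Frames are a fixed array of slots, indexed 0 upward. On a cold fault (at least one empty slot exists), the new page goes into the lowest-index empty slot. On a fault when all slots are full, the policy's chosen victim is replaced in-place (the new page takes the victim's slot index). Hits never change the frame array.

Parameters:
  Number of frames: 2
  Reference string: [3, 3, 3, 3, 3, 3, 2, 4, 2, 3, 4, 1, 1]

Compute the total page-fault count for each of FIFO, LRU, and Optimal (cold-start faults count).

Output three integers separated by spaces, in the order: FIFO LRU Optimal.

Answer: 5 6 5

Derivation:
--- FIFO ---
  step 0: ref 3 -> FAULT, frames=[3,-] (faults so far: 1)
  step 1: ref 3 -> HIT, frames=[3,-] (faults so far: 1)
  step 2: ref 3 -> HIT, frames=[3,-] (faults so far: 1)
  step 3: ref 3 -> HIT, frames=[3,-] (faults so far: 1)
  step 4: ref 3 -> HIT, frames=[3,-] (faults so far: 1)
  step 5: ref 3 -> HIT, frames=[3,-] (faults so far: 1)
  step 6: ref 2 -> FAULT, frames=[3,2] (faults so far: 2)
  step 7: ref 4 -> FAULT, evict 3, frames=[4,2] (faults so far: 3)
  step 8: ref 2 -> HIT, frames=[4,2] (faults so far: 3)
  step 9: ref 3 -> FAULT, evict 2, frames=[4,3] (faults so far: 4)
  step 10: ref 4 -> HIT, frames=[4,3] (faults so far: 4)
  step 11: ref 1 -> FAULT, evict 4, frames=[1,3] (faults so far: 5)
  step 12: ref 1 -> HIT, frames=[1,3] (faults so far: 5)
  FIFO total faults: 5
--- LRU ---
  step 0: ref 3 -> FAULT, frames=[3,-] (faults so far: 1)
  step 1: ref 3 -> HIT, frames=[3,-] (faults so far: 1)
  step 2: ref 3 -> HIT, frames=[3,-] (faults so far: 1)
  step 3: ref 3 -> HIT, frames=[3,-] (faults so far: 1)
  step 4: ref 3 -> HIT, frames=[3,-] (faults so far: 1)
  step 5: ref 3 -> HIT, frames=[3,-] (faults so far: 1)
  step 6: ref 2 -> FAULT, frames=[3,2] (faults so far: 2)
  step 7: ref 4 -> FAULT, evict 3, frames=[4,2] (faults so far: 3)
  step 8: ref 2 -> HIT, frames=[4,2] (faults so far: 3)
  step 9: ref 3 -> FAULT, evict 4, frames=[3,2] (faults so far: 4)
  step 10: ref 4 -> FAULT, evict 2, frames=[3,4] (faults so far: 5)
  step 11: ref 1 -> FAULT, evict 3, frames=[1,4] (faults so far: 6)
  step 12: ref 1 -> HIT, frames=[1,4] (faults so far: 6)
  LRU total faults: 6
--- Optimal ---
  step 0: ref 3 -> FAULT, frames=[3,-] (faults so far: 1)
  step 1: ref 3 -> HIT, frames=[3,-] (faults so far: 1)
  step 2: ref 3 -> HIT, frames=[3,-] (faults so far: 1)
  step 3: ref 3 -> HIT, frames=[3,-] (faults so far: 1)
  step 4: ref 3 -> HIT, frames=[3,-] (faults so far: 1)
  step 5: ref 3 -> HIT, frames=[3,-] (faults so far: 1)
  step 6: ref 2 -> FAULT, frames=[3,2] (faults so far: 2)
  step 7: ref 4 -> FAULT, evict 3, frames=[4,2] (faults so far: 3)
  step 8: ref 2 -> HIT, frames=[4,2] (faults so far: 3)
  step 9: ref 3 -> FAULT, evict 2, frames=[4,3] (faults so far: 4)
  step 10: ref 4 -> HIT, frames=[4,3] (faults so far: 4)
  step 11: ref 1 -> FAULT, evict 3, frames=[4,1] (faults so far: 5)
  step 12: ref 1 -> HIT, frames=[4,1] (faults so far: 5)
  Optimal total faults: 5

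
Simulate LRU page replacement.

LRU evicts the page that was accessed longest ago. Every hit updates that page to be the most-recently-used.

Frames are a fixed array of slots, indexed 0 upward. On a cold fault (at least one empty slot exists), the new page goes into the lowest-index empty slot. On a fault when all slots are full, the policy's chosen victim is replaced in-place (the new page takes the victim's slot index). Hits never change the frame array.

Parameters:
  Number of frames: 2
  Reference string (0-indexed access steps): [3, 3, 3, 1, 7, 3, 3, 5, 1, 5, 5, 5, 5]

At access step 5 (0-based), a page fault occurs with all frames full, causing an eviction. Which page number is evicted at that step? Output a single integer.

Step 0: ref 3 -> FAULT, frames=[3,-]
Step 1: ref 3 -> HIT, frames=[3,-]
Step 2: ref 3 -> HIT, frames=[3,-]
Step 3: ref 1 -> FAULT, frames=[3,1]
Step 4: ref 7 -> FAULT, evict 3, frames=[7,1]
Step 5: ref 3 -> FAULT, evict 1, frames=[7,3]
At step 5: evicted page 1

Answer: 1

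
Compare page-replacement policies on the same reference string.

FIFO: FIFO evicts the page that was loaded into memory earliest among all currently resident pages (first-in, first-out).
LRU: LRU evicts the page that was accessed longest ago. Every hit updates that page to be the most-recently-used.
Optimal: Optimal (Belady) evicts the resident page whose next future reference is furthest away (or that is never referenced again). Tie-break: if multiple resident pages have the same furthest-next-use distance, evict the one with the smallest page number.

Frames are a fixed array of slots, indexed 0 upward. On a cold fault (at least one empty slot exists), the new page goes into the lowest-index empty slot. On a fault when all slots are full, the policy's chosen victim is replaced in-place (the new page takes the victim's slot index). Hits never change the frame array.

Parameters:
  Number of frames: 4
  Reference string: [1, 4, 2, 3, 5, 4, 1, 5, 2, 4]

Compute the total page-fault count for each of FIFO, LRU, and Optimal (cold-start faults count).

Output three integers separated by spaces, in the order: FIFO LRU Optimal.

Answer: 7 7 5

Derivation:
--- FIFO ---
  step 0: ref 1 -> FAULT, frames=[1,-,-,-] (faults so far: 1)
  step 1: ref 4 -> FAULT, frames=[1,4,-,-] (faults so far: 2)
  step 2: ref 2 -> FAULT, frames=[1,4,2,-] (faults so far: 3)
  step 3: ref 3 -> FAULT, frames=[1,4,2,3] (faults so far: 4)
  step 4: ref 5 -> FAULT, evict 1, frames=[5,4,2,3] (faults so far: 5)
  step 5: ref 4 -> HIT, frames=[5,4,2,3] (faults so far: 5)
  step 6: ref 1 -> FAULT, evict 4, frames=[5,1,2,3] (faults so far: 6)
  step 7: ref 5 -> HIT, frames=[5,1,2,3] (faults so far: 6)
  step 8: ref 2 -> HIT, frames=[5,1,2,3] (faults so far: 6)
  step 9: ref 4 -> FAULT, evict 2, frames=[5,1,4,3] (faults so far: 7)
  FIFO total faults: 7
--- LRU ---
  step 0: ref 1 -> FAULT, frames=[1,-,-,-] (faults so far: 1)
  step 1: ref 4 -> FAULT, frames=[1,4,-,-] (faults so far: 2)
  step 2: ref 2 -> FAULT, frames=[1,4,2,-] (faults so far: 3)
  step 3: ref 3 -> FAULT, frames=[1,4,2,3] (faults so far: 4)
  step 4: ref 5 -> FAULT, evict 1, frames=[5,4,2,3] (faults so far: 5)
  step 5: ref 4 -> HIT, frames=[5,4,2,3] (faults so far: 5)
  step 6: ref 1 -> FAULT, evict 2, frames=[5,4,1,3] (faults so far: 6)
  step 7: ref 5 -> HIT, frames=[5,4,1,3] (faults so far: 6)
  step 8: ref 2 -> FAULT, evict 3, frames=[5,4,1,2] (faults so far: 7)
  step 9: ref 4 -> HIT, frames=[5,4,1,2] (faults so far: 7)
  LRU total faults: 7
--- Optimal ---
  step 0: ref 1 -> FAULT, frames=[1,-,-,-] (faults so far: 1)
  step 1: ref 4 -> FAULT, frames=[1,4,-,-] (faults so far: 2)
  step 2: ref 2 -> FAULT, frames=[1,4,2,-] (faults so far: 3)
  step 3: ref 3 -> FAULT, frames=[1,4,2,3] (faults so far: 4)
  step 4: ref 5 -> FAULT, evict 3, frames=[1,4,2,5] (faults so far: 5)
  step 5: ref 4 -> HIT, frames=[1,4,2,5] (faults so far: 5)
  step 6: ref 1 -> HIT, frames=[1,4,2,5] (faults so far: 5)
  step 7: ref 5 -> HIT, frames=[1,4,2,5] (faults so far: 5)
  step 8: ref 2 -> HIT, frames=[1,4,2,5] (faults so far: 5)
  step 9: ref 4 -> HIT, frames=[1,4,2,5] (faults so far: 5)
  Optimal total faults: 5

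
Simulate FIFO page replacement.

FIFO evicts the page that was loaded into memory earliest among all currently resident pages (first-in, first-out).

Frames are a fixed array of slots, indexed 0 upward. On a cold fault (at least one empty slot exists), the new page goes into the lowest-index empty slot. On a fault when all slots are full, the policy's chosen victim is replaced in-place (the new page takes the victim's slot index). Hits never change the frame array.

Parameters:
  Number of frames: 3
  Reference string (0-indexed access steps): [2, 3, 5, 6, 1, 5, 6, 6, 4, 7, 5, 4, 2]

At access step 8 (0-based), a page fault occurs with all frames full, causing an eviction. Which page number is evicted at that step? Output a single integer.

Answer: 5

Derivation:
Step 0: ref 2 -> FAULT, frames=[2,-,-]
Step 1: ref 3 -> FAULT, frames=[2,3,-]
Step 2: ref 5 -> FAULT, frames=[2,3,5]
Step 3: ref 6 -> FAULT, evict 2, frames=[6,3,5]
Step 4: ref 1 -> FAULT, evict 3, frames=[6,1,5]
Step 5: ref 5 -> HIT, frames=[6,1,5]
Step 6: ref 6 -> HIT, frames=[6,1,5]
Step 7: ref 6 -> HIT, frames=[6,1,5]
Step 8: ref 4 -> FAULT, evict 5, frames=[6,1,4]
At step 8: evicted page 5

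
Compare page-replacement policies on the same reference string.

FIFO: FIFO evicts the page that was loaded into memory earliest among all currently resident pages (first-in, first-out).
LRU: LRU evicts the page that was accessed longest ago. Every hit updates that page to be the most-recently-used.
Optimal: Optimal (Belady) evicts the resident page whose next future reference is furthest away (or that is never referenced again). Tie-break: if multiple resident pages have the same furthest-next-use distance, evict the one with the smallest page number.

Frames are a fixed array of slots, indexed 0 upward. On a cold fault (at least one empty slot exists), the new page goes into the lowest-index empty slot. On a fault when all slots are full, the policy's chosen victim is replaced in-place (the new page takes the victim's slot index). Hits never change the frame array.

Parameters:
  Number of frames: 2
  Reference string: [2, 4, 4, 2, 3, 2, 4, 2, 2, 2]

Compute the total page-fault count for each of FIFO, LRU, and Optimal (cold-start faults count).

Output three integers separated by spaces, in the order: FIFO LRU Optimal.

Answer: 5 4 4

Derivation:
--- FIFO ---
  step 0: ref 2 -> FAULT, frames=[2,-] (faults so far: 1)
  step 1: ref 4 -> FAULT, frames=[2,4] (faults so far: 2)
  step 2: ref 4 -> HIT, frames=[2,4] (faults so far: 2)
  step 3: ref 2 -> HIT, frames=[2,4] (faults so far: 2)
  step 4: ref 3 -> FAULT, evict 2, frames=[3,4] (faults so far: 3)
  step 5: ref 2 -> FAULT, evict 4, frames=[3,2] (faults so far: 4)
  step 6: ref 4 -> FAULT, evict 3, frames=[4,2] (faults so far: 5)
  step 7: ref 2 -> HIT, frames=[4,2] (faults so far: 5)
  step 8: ref 2 -> HIT, frames=[4,2] (faults so far: 5)
  step 9: ref 2 -> HIT, frames=[4,2] (faults so far: 5)
  FIFO total faults: 5
--- LRU ---
  step 0: ref 2 -> FAULT, frames=[2,-] (faults so far: 1)
  step 1: ref 4 -> FAULT, frames=[2,4] (faults so far: 2)
  step 2: ref 4 -> HIT, frames=[2,4] (faults so far: 2)
  step 3: ref 2 -> HIT, frames=[2,4] (faults so far: 2)
  step 4: ref 3 -> FAULT, evict 4, frames=[2,3] (faults so far: 3)
  step 5: ref 2 -> HIT, frames=[2,3] (faults so far: 3)
  step 6: ref 4 -> FAULT, evict 3, frames=[2,4] (faults so far: 4)
  step 7: ref 2 -> HIT, frames=[2,4] (faults so far: 4)
  step 8: ref 2 -> HIT, frames=[2,4] (faults so far: 4)
  step 9: ref 2 -> HIT, frames=[2,4] (faults so far: 4)
  LRU total faults: 4
--- Optimal ---
  step 0: ref 2 -> FAULT, frames=[2,-] (faults so far: 1)
  step 1: ref 4 -> FAULT, frames=[2,4] (faults so far: 2)
  step 2: ref 4 -> HIT, frames=[2,4] (faults so far: 2)
  step 3: ref 2 -> HIT, frames=[2,4] (faults so far: 2)
  step 4: ref 3 -> FAULT, evict 4, frames=[2,3] (faults so far: 3)
  step 5: ref 2 -> HIT, frames=[2,3] (faults so far: 3)
  step 6: ref 4 -> FAULT, evict 3, frames=[2,4] (faults so far: 4)
  step 7: ref 2 -> HIT, frames=[2,4] (faults so far: 4)
  step 8: ref 2 -> HIT, frames=[2,4] (faults so far: 4)
  step 9: ref 2 -> HIT, frames=[2,4] (faults so far: 4)
  Optimal total faults: 4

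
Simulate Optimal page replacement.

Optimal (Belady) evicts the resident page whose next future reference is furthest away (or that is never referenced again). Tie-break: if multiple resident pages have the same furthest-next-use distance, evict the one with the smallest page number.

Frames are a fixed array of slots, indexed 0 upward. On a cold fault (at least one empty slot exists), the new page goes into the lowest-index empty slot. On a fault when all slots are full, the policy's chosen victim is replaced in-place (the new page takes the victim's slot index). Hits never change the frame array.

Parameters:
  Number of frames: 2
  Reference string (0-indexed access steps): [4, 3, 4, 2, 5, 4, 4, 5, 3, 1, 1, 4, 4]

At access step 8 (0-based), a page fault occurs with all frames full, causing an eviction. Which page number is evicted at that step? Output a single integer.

Answer: 5

Derivation:
Step 0: ref 4 -> FAULT, frames=[4,-]
Step 1: ref 3 -> FAULT, frames=[4,3]
Step 2: ref 4 -> HIT, frames=[4,3]
Step 3: ref 2 -> FAULT, evict 3, frames=[4,2]
Step 4: ref 5 -> FAULT, evict 2, frames=[4,5]
Step 5: ref 4 -> HIT, frames=[4,5]
Step 6: ref 4 -> HIT, frames=[4,5]
Step 7: ref 5 -> HIT, frames=[4,5]
Step 8: ref 3 -> FAULT, evict 5, frames=[4,3]
At step 8: evicted page 5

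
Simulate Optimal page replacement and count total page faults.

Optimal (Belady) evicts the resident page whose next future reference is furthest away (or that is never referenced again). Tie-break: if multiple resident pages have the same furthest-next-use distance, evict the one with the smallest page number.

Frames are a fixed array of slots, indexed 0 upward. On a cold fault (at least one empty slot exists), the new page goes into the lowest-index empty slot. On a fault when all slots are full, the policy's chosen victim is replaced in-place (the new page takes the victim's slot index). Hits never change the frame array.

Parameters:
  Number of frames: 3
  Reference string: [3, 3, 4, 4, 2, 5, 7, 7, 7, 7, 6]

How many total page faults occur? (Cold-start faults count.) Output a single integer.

Step 0: ref 3 → FAULT, frames=[3,-,-]
Step 1: ref 3 → HIT, frames=[3,-,-]
Step 2: ref 4 → FAULT, frames=[3,4,-]
Step 3: ref 4 → HIT, frames=[3,4,-]
Step 4: ref 2 → FAULT, frames=[3,4,2]
Step 5: ref 5 → FAULT (evict 2), frames=[3,4,5]
Step 6: ref 7 → FAULT (evict 3), frames=[7,4,5]
Step 7: ref 7 → HIT, frames=[7,4,5]
Step 8: ref 7 → HIT, frames=[7,4,5]
Step 9: ref 7 → HIT, frames=[7,4,5]
Step 10: ref 6 → FAULT (evict 4), frames=[7,6,5]
Total faults: 6

Answer: 6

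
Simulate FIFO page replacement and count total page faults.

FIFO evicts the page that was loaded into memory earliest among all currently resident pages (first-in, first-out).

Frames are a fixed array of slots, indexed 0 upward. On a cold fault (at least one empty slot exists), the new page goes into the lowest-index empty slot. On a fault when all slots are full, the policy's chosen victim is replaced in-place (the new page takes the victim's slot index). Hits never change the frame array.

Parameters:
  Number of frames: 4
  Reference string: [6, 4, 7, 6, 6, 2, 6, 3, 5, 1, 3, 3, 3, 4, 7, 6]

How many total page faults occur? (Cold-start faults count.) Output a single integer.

Answer: 10

Derivation:
Step 0: ref 6 → FAULT, frames=[6,-,-,-]
Step 1: ref 4 → FAULT, frames=[6,4,-,-]
Step 2: ref 7 → FAULT, frames=[6,4,7,-]
Step 3: ref 6 → HIT, frames=[6,4,7,-]
Step 4: ref 6 → HIT, frames=[6,4,7,-]
Step 5: ref 2 → FAULT, frames=[6,4,7,2]
Step 6: ref 6 → HIT, frames=[6,4,7,2]
Step 7: ref 3 → FAULT (evict 6), frames=[3,4,7,2]
Step 8: ref 5 → FAULT (evict 4), frames=[3,5,7,2]
Step 9: ref 1 → FAULT (evict 7), frames=[3,5,1,2]
Step 10: ref 3 → HIT, frames=[3,5,1,2]
Step 11: ref 3 → HIT, frames=[3,5,1,2]
Step 12: ref 3 → HIT, frames=[3,5,1,2]
Step 13: ref 4 → FAULT (evict 2), frames=[3,5,1,4]
Step 14: ref 7 → FAULT (evict 3), frames=[7,5,1,4]
Step 15: ref 6 → FAULT (evict 5), frames=[7,6,1,4]
Total faults: 10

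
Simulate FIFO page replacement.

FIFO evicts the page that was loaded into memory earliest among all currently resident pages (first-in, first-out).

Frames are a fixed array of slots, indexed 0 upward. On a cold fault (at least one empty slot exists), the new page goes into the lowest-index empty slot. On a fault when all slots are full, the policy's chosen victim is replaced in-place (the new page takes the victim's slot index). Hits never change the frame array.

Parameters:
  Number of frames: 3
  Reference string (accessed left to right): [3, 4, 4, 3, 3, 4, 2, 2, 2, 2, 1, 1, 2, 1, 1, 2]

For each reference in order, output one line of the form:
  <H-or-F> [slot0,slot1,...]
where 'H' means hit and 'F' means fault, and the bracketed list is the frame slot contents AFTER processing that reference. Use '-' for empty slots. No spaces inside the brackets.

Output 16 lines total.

F [3,-,-]
F [3,4,-]
H [3,4,-]
H [3,4,-]
H [3,4,-]
H [3,4,-]
F [3,4,2]
H [3,4,2]
H [3,4,2]
H [3,4,2]
F [1,4,2]
H [1,4,2]
H [1,4,2]
H [1,4,2]
H [1,4,2]
H [1,4,2]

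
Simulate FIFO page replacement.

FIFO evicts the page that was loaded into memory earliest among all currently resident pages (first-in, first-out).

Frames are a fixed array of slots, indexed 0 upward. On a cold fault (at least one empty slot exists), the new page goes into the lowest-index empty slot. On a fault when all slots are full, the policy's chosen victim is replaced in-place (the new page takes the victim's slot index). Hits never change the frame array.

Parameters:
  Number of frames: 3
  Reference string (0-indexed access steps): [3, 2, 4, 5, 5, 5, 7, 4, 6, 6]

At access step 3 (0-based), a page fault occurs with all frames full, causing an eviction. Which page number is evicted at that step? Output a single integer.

Step 0: ref 3 -> FAULT, frames=[3,-,-]
Step 1: ref 2 -> FAULT, frames=[3,2,-]
Step 2: ref 4 -> FAULT, frames=[3,2,4]
Step 3: ref 5 -> FAULT, evict 3, frames=[5,2,4]
At step 3: evicted page 3

Answer: 3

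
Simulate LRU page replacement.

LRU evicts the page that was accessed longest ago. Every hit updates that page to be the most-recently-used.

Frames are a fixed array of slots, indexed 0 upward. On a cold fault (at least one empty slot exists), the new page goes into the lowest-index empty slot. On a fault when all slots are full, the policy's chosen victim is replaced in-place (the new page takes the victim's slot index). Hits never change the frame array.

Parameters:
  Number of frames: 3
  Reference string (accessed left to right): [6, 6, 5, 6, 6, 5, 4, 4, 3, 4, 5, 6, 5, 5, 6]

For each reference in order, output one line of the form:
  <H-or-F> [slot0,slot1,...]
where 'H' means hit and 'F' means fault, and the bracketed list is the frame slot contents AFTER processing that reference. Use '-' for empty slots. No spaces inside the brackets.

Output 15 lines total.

F [6,-,-]
H [6,-,-]
F [6,5,-]
H [6,5,-]
H [6,5,-]
H [6,5,-]
F [6,5,4]
H [6,5,4]
F [3,5,4]
H [3,5,4]
H [3,5,4]
F [6,5,4]
H [6,5,4]
H [6,5,4]
H [6,5,4]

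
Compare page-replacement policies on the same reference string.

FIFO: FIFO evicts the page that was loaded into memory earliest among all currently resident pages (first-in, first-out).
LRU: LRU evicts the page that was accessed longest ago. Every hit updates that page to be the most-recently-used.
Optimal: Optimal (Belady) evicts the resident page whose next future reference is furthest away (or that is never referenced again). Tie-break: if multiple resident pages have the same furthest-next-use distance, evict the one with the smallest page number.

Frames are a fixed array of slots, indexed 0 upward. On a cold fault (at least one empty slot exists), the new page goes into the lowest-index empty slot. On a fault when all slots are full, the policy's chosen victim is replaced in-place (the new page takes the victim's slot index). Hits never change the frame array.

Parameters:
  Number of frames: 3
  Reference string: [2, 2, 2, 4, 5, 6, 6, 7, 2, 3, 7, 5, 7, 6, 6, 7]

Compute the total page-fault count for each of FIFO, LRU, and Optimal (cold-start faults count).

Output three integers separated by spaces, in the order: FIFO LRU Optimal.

Answer: 10 9 7

Derivation:
--- FIFO ---
  step 0: ref 2 -> FAULT, frames=[2,-,-] (faults so far: 1)
  step 1: ref 2 -> HIT, frames=[2,-,-] (faults so far: 1)
  step 2: ref 2 -> HIT, frames=[2,-,-] (faults so far: 1)
  step 3: ref 4 -> FAULT, frames=[2,4,-] (faults so far: 2)
  step 4: ref 5 -> FAULT, frames=[2,4,5] (faults so far: 3)
  step 5: ref 6 -> FAULT, evict 2, frames=[6,4,5] (faults so far: 4)
  step 6: ref 6 -> HIT, frames=[6,4,5] (faults so far: 4)
  step 7: ref 7 -> FAULT, evict 4, frames=[6,7,5] (faults so far: 5)
  step 8: ref 2 -> FAULT, evict 5, frames=[6,7,2] (faults so far: 6)
  step 9: ref 3 -> FAULT, evict 6, frames=[3,7,2] (faults so far: 7)
  step 10: ref 7 -> HIT, frames=[3,7,2] (faults so far: 7)
  step 11: ref 5 -> FAULT, evict 7, frames=[3,5,2] (faults so far: 8)
  step 12: ref 7 -> FAULT, evict 2, frames=[3,5,7] (faults so far: 9)
  step 13: ref 6 -> FAULT, evict 3, frames=[6,5,7] (faults so far: 10)
  step 14: ref 6 -> HIT, frames=[6,5,7] (faults so far: 10)
  step 15: ref 7 -> HIT, frames=[6,5,7] (faults so far: 10)
  FIFO total faults: 10
--- LRU ---
  step 0: ref 2 -> FAULT, frames=[2,-,-] (faults so far: 1)
  step 1: ref 2 -> HIT, frames=[2,-,-] (faults so far: 1)
  step 2: ref 2 -> HIT, frames=[2,-,-] (faults so far: 1)
  step 3: ref 4 -> FAULT, frames=[2,4,-] (faults so far: 2)
  step 4: ref 5 -> FAULT, frames=[2,4,5] (faults so far: 3)
  step 5: ref 6 -> FAULT, evict 2, frames=[6,4,5] (faults so far: 4)
  step 6: ref 6 -> HIT, frames=[6,4,5] (faults so far: 4)
  step 7: ref 7 -> FAULT, evict 4, frames=[6,7,5] (faults so far: 5)
  step 8: ref 2 -> FAULT, evict 5, frames=[6,7,2] (faults so far: 6)
  step 9: ref 3 -> FAULT, evict 6, frames=[3,7,2] (faults so far: 7)
  step 10: ref 7 -> HIT, frames=[3,7,2] (faults so far: 7)
  step 11: ref 5 -> FAULT, evict 2, frames=[3,7,5] (faults so far: 8)
  step 12: ref 7 -> HIT, frames=[3,7,5] (faults so far: 8)
  step 13: ref 6 -> FAULT, evict 3, frames=[6,7,5] (faults so far: 9)
  step 14: ref 6 -> HIT, frames=[6,7,5] (faults so far: 9)
  step 15: ref 7 -> HIT, frames=[6,7,5] (faults so far: 9)
  LRU total faults: 9
--- Optimal ---
  step 0: ref 2 -> FAULT, frames=[2,-,-] (faults so far: 1)
  step 1: ref 2 -> HIT, frames=[2,-,-] (faults so far: 1)
  step 2: ref 2 -> HIT, frames=[2,-,-] (faults so far: 1)
  step 3: ref 4 -> FAULT, frames=[2,4,-] (faults so far: 2)
  step 4: ref 5 -> FAULT, frames=[2,4,5] (faults so far: 3)
  step 5: ref 6 -> FAULT, evict 4, frames=[2,6,5] (faults so far: 4)
  step 6: ref 6 -> HIT, frames=[2,6,5] (faults so far: 4)
  step 7: ref 7 -> FAULT, evict 6, frames=[2,7,5] (faults so far: 5)
  step 8: ref 2 -> HIT, frames=[2,7,5] (faults so far: 5)
  step 9: ref 3 -> FAULT, evict 2, frames=[3,7,5] (faults so far: 6)
  step 10: ref 7 -> HIT, frames=[3,7,5] (faults so far: 6)
  step 11: ref 5 -> HIT, frames=[3,7,5] (faults so far: 6)
  step 12: ref 7 -> HIT, frames=[3,7,5] (faults so far: 6)
  step 13: ref 6 -> FAULT, evict 3, frames=[6,7,5] (faults so far: 7)
  step 14: ref 6 -> HIT, frames=[6,7,5] (faults so far: 7)
  step 15: ref 7 -> HIT, frames=[6,7,5] (faults so far: 7)
  Optimal total faults: 7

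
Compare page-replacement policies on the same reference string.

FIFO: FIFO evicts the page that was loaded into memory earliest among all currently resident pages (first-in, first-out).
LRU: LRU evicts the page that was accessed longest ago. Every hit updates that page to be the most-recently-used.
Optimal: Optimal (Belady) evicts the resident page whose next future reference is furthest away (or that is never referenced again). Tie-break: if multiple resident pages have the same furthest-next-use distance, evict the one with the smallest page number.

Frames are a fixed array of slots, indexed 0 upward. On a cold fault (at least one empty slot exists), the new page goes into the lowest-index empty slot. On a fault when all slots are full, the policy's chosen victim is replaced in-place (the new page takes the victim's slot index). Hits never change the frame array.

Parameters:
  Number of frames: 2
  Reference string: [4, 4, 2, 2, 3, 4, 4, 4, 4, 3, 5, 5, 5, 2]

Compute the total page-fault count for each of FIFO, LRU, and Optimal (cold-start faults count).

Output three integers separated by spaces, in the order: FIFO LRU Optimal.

--- FIFO ---
  step 0: ref 4 -> FAULT, frames=[4,-] (faults so far: 1)
  step 1: ref 4 -> HIT, frames=[4,-] (faults so far: 1)
  step 2: ref 2 -> FAULT, frames=[4,2] (faults so far: 2)
  step 3: ref 2 -> HIT, frames=[4,2] (faults so far: 2)
  step 4: ref 3 -> FAULT, evict 4, frames=[3,2] (faults so far: 3)
  step 5: ref 4 -> FAULT, evict 2, frames=[3,4] (faults so far: 4)
  step 6: ref 4 -> HIT, frames=[3,4] (faults so far: 4)
  step 7: ref 4 -> HIT, frames=[3,4] (faults so far: 4)
  step 8: ref 4 -> HIT, frames=[3,4] (faults so far: 4)
  step 9: ref 3 -> HIT, frames=[3,4] (faults so far: 4)
  step 10: ref 5 -> FAULT, evict 3, frames=[5,4] (faults so far: 5)
  step 11: ref 5 -> HIT, frames=[5,4] (faults so far: 5)
  step 12: ref 5 -> HIT, frames=[5,4] (faults so far: 5)
  step 13: ref 2 -> FAULT, evict 4, frames=[5,2] (faults so far: 6)
  FIFO total faults: 6
--- LRU ---
  step 0: ref 4 -> FAULT, frames=[4,-] (faults so far: 1)
  step 1: ref 4 -> HIT, frames=[4,-] (faults so far: 1)
  step 2: ref 2 -> FAULT, frames=[4,2] (faults so far: 2)
  step 3: ref 2 -> HIT, frames=[4,2] (faults so far: 2)
  step 4: ref 3 -> FAULT, evict 4, frames=[3,2] (faults so far: 3)
  step 5: ref 4 -> FAULT, evict 2, frames=[3,4] (faults so far: 4)
  step 6: ref 4 -> HIT, frames=[3,4] (faults so far: 4)
  step 7: ref 4 -> HIT, frames=[3,4] (faults so far: 4)
  step 8: ref 4 -> HIT, frames=[3,4] (faults so far: 4)
  step 9: ref 3 -> HIT, frames=[3,4] (faults so far: 4)
  step 10: ref 5 -> FAULT, evict 4, frames=[3,5] (faults so far: 5)
  step 11: ref 5 -> HIT, frames=[3,5] (faults so far: 5)
  step 12: ref 5 -> HIT, frames=[3,5] (faults so far: 5)
  step 13: ref 2 -> FAULT, evict 3, frames=[2,5] (faults so far: 6)
  LRU total faults: 6
--- Optimal ---
  step 0: ref 4 -> FAULT, frames=[4,-] (faults so far: 1)
  step 1: ref 4 -> HIT, frames=[4,-] (faults so far: 1)
  step 2: ref 2 -> FAULT, frames=[4,2] (faults so far: 2)
  step 3: ref 2 -> HIT, frames=[4,2] (faults so far: 2)
  step 4: ref 3 -> FAULT, evict 2, frames=[4,3] (faults so far: 3)
  step 5: ref 4 -> HIT, frames=[4,3] (faults so far: 3)
  step 6: ref 4 -> HIT, frames=[4,3] (faults so far: 3)
  step 7: ref 4 -> HIT, frames=[4,3] (faults so far: 3)
  step 8: ref 4 -> HIT, frames=[4,3] (faults so far: 3)
  step 9: ref 3 -> HIT, frames=[4,3] (faults so far: 3)
  step 10: ref 5 -> FAULT, evict 3, frames=[4,5] (faults so far: 4)
  step 11: ref 5 -> HIT, frames=[4,5] (faults so far: 4)
  step 12: ref 5 -> HIT, frames=[4,5] (faults so far: 4)
  step 13: ref 2 -> FAULT, evict 4, frames=[2,5] (faults so far: 5)
  Optimal total faults: 5

Answer: 6 6 5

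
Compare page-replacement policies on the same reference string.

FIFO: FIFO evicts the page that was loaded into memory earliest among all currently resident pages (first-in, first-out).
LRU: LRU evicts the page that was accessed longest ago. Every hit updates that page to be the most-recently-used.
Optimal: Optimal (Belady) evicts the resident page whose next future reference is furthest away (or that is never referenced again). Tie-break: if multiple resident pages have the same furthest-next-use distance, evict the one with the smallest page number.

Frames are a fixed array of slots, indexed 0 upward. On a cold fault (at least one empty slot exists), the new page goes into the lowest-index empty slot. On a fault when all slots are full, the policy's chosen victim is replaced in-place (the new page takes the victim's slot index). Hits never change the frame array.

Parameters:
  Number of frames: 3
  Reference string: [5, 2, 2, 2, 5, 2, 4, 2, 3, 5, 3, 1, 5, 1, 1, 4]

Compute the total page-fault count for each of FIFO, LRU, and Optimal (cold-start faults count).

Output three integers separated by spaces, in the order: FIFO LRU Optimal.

--- FIFO ---
  step 0: ref 5 -> FAULT, frames=[5,-,-] (faults so far: 1)
  step 1: ref 2 -> FAULT, frames=[5,2,-] (faults so far: 2)
  step 2: ref 2 -> HIT, frames=[5,2,-] (faults so far: 2)
  step 3: ref 2 -> HIT, frames=[5,2,-] (faults so far: 2)
  step 4: ref 5 -> HIT, frames=[5,2,-] (faults so far: 2)
  step 5: ref 2 -> HIT, frames=[5,2,-] (faults so far: 2)
  step 6: ref 4 -> FAULT, frames=[5,2,4] (faults so far: 3)
  step 7: ref 2 -> HIT, frames=[5,2,4] (faults so far: 3)
  step 8: ref 3 -> FAULT, evict 5, frames=[3,2,4] (faults so far: 4)
  step 9: ref 5 -> FAULT, evict 2, frames=[3,5,4] (faults so far: 5)
  step 10: ref 3 -> HIT, frames=[3,5,4] (faults so far: 5)
  step 11: ref 1 -> FAULT, evict 4, frames=[3,5,1] (faults so far: 6)
  step 12: ref 5 -> HIT, frames=[3,5,1] (faults so far: 6)
  step 13: ref 1 -> HIT, frames=[3,5,1] (faults so far: 6)
  step 14: ref 1 -> HIT, frames=[3,5,1] (faults so far: 6)
  step 15: ref 4 -> FAULT, evict 3, frames=[4,5,1] (faults so far: 7)
  FIFO total faults: 7
--- LRU ---
  step 0: ref 5 -> FAULT, frames=[5,-,-] (faults so far: 1)
  step 1: ref 2 -> FAULT, frames=[5,2,-] (faults so far: 2)
  step 2: ref 2 -> HIT, frames=[5,2,-] (faults so far: 2)
  step 3: ref 2 -> HIT, frames=[5,2,-] (faults so far: 2)
  step 4: ref 5 -> HIT, frames=[5,2,-] (faults so far: 2)
  step 5: ref 2 -> HIT, frames=[5,2,-] (faults so far: 2)
  step 6: ref 4 -> FAULT, frames=[5,2,4] (faults so far: 3)
  step 7: ref 2 -> HIT, frames=[5,2,4] (faults so far: 3)
  step 8: ref 3 -> FAULT, evict 5, frames=[3,2,4] (faults so far: 4)
  step 9: ref 5 -> FAULT, evict 4, frames=[3,2,5] (faults so far: 5)
  step 10: ref 3 -> HIT, frames=[3,2,5] (faults so far: 5)
  step 11: ref 1 -> FAULT, evict 2, frames=[3,1,5] (faults so far: 6)
  step 12: ref 5 -> HIT, frames=[3,1,5] (faults so far: 6)
  step 13: ref 1 -> HIT, frames=[3,1,5] (faults so far: 6)
  step 14: ref 1 -> HIT, frames=[3,1,5] (faults so far: 6)
  step 15: ref 4 -> FAULT, evict 3, frames=[4,1,5] (faults so far: 7)
  LRU total faults: 7
--- Optimal ---
  step 0: ref 5 -> FAULT, frames=[5,-,-] (faults so far: 1)
  step 1: ref 2 -> FAULT, frames=[5,2,-] (faults so far: 2)
  step 2: ref 2 -> HIT, frames=[5,2,-] (faults so far: 2)
  step 3: ref 2 -> HIT, frames=[5,2,-] (faults so far: 2)
  step 4: ref 5 -> HIT, frames=[5,2,-] (faults so far: 2)
  step 5: ref 2 -> HIT, frames=[5,2,-] (faults so far: 2)
  step 6: ref 4 -> FAULT, frames=[5,2,4] (faults so far: 3)
  step 7: ref 2 -> HIT, frames=[5,2,4] (faults so far: 3)
  step 8: ref 3 -> FAULT, evict 2, frames=[5,3,4] (faults so far: 4)
  step 9: ref 5 -> HIT, frames=[5,3,4] (faults so far: 4)
  step 10: ref 3 -> HIT, frames=[5,3,4] (faults so far: 4)
  step 11: ref 1 -> FAULT, evict 3, frames=[5,1,4] (faults so far: 5)
  step 12: ref 5 -> HIT, frames=[5,1,4] (faults so far: 5)
  step 13: ref 1 -> HIT, frames=[5,1,4] (faults so far: 5)
  step 14: ref 1 -> HIT, frames=[5,1,4] (faults so far: 5)
  step 15: ref 4 -> HIT, frames=[5,1,4] (faults so far: 5)
  Optimal total faults: 5

Answer: 7 7 5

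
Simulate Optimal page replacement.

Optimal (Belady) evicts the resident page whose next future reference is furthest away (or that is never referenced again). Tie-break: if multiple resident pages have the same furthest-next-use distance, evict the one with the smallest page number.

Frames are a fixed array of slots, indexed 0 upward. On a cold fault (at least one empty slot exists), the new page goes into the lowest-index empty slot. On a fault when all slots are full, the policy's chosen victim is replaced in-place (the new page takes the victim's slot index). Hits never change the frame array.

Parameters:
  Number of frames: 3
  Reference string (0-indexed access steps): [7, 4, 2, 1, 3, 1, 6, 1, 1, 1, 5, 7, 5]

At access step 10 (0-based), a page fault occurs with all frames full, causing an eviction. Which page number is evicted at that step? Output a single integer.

Answer: 1

Derivation:
Step 0: ref 7 -> FAULT, frames=[7,-,-]
Step 1: ref 4 -> FAULT, frames=[7,4,-]
Step 2: ref 2 -> FAULT, frames=[7,4,2]
Step 3: ref 1 -> FAULT, evict 2, frames=[7,4,1]
Step 4: ref 3 -> FAULT, evict 4, frames=[7,3,1]
Step 5: ref 1 -> HIT, frames=[7,3,1]
Step 6: ref 6 -> FAULT, evict 3, frames=[7,6,1]
Step 7: ref 1 -> HIT, frames=[7,6,1]
Step 8: ref 1 -> HIT, frames=[7,6,1]
Step 9: ref 1 -> HIT, frames=[7,6,1]
Step 10: ref 5 -> FAULT, evict 1, frames=[7,6,5]
At step 10: evicted page 1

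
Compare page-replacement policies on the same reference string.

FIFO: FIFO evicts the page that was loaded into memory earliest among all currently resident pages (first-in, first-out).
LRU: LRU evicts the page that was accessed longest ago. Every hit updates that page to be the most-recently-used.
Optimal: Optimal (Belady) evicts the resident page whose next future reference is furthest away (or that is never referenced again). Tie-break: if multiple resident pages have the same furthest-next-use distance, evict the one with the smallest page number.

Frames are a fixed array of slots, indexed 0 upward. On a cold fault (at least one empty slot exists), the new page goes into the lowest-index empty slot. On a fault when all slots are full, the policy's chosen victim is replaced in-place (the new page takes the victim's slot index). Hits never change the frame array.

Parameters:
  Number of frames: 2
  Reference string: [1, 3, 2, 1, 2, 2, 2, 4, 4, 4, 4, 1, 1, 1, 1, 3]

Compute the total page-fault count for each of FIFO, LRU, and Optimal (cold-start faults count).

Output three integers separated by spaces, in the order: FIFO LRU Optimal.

Answer: 6 7 5

Derivation:
--- FIFO ---
  step 0: ref 1 -> FAULT, frames=[1,-] (faults so far: 1)
  step 1: ref 3 -> FAULT, frames=[1,3] (faults so far: 2)
  step 2: ref 2 -> FAULT, evict 1, frames=[2,3] (faults so far: 3)
  step 3: ref 1 -> FAULT, evict 3, frames=[2,1] (faults so far: 4)
  step 4: ref 2 -> HIT, frames=[2,1] (faults so far: 4)
  step 5: ref 2 -> HIT, frames=[2,1] (faults so far: 4)
  step 6: ref 2 -> HIT, frames=[2,1] (faults so far: 4)
  step 7: ref 4 -> FAULT, evict 2, frames=[4,1] (faults so far: 5)
  step 8: ref 4 -> HIT, frames=[4,1] (faults so far: 5)
  step 9: ref 4 -> HIT, frames=[4,1] (faults so far: 5)
  step 10: ref 4 -> HIT, frames=[4,1] (faults so far: 5)
  step 11: ref 1 -> HIT, frames=[4,1] (faults so far: 5)
  step 12: ref 1 -> HIT, frames=[4,1] (faults so far: 5)
  step 13: ref 1 -> HIT, frames=[4,1] (faults so far: 5)
  step 14: ref 1 -> HIT, frames=[4,1] (faults so far: 5)
  step 15: ref 3 -> FAULT, evict 1, frames=[4,3] (faults so far: 6)
  FIFO total faults: 6
--- LRU ---
  step 0: ref 1 -> FAULT, frames=[1,-] (faults so far: 1)
  step 1: ref 3 -> FAULT, frames=[1,3] (faults so far: 2)
  step 2: ref 2 -> FAULT, evict 1, frames=[2,3] (faults so far: 3)
  step 3: ref 1 -> FAULT, evict 3, frames=[2,1] (faults so far: 4)
  step 4: ref 2 -> HIT, frames=[2,1] (faults so far: 4)
  step 5: ref 2 -> HIT, frames=[2,1] (faults so far: 4)
  step 6: ref 2 -> HIT, frames=[2,1] (faults so far: 4)
  step 7: ref 4 -> FAULT, evict 1, frames=[2,4] (faults so far: 5)
  step 8: ref 4 -> HIT, frames=[2,4] (faults so far: 5)
  step 9: ref 4 -> HIT, frames=[2,4] (faults so far: 5)
  step 10: ref 4 -> HIT, frames=[2,4] (faults so far: 5)
  step 11: ref 1 -> FAULT, evict 2, frames=[1,4] (faults so far: 6)
  step 12: ref 1 -> HIT, frames=[1,4] (faults so far: 6)
  step 13: ref 1 -> HIT, frames=[1,4] (faults so far: 6)
  step 14: ref 1 -> HIT, frames=[1,4] (faults so far: 6)
  step 15: ref 3 -> FAULT, evict 4, frames=[1,3] (faults so far: 7)
  LRU total faults: 7
--- Optimal ---
  step 0: ref 1 -> FAULT, frames=[1,-] (faults so far: 1)
  step 1: ref 3 -> FAULT, frames=[1,3] (faults so far: 2)
  step 2: ref 2 -> FAULT, evict 3, frames=[1,2] (faults so far: 3)
  step 3: ref 1 -> HIT, frames=[1,2] (faults so far: 3)
  step 4: ref 2 -> HIT, frames=[1,2] (faults so far: 3)
  step 5: ref 2 -> HIT, frames=[1,2] (faults so far: 3)
  step 6: ref 2 -> HIT, frames=[1,2] (faults so far: 3)
  step 7: ref 4 -> FAULT, evict 2, frames=[1,4] (faults so far: 4)
  step 8: ref 4 -> HIT, frames=[1,4] (faults so far: 4)
  step 9: ref 4 -> HIT, frames=[1,4] (faults so far: 4)
  step 10: ref 4 -> HIT, frames=[1,4] (faults so far: 4)
  step 11: ref 1 -> HIT, frames=[1,4] (faults so far: 4)
  step 12: ref 1 -> HIT, frames=[1,4] (faults so far: 4)
  step 13: ref 1 -> HIT, frames=[1,4] (faults so far: 4)
  step 14: ref 1 -> HIT, frames=[1,4] (faults so far: 4)
  step 15: ref 3 -> FAULT, evict 1, frames=[3,4] (faults so far: 5)
  Optimal total faults: 5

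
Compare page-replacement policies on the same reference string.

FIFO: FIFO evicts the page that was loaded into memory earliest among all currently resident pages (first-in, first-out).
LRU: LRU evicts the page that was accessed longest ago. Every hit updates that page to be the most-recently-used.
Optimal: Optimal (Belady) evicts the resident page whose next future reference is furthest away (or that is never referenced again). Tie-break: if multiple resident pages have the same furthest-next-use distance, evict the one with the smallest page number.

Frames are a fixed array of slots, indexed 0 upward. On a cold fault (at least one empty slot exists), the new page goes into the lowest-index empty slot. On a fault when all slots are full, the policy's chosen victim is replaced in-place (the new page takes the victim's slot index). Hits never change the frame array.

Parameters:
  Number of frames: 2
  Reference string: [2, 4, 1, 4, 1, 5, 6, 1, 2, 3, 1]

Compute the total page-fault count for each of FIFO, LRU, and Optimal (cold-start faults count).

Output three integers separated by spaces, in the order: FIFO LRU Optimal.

Answer: 9 9 7

Derivation:
--- FIFO ---
  step 0: ref 2 -> FAULT, frames=[2,-] (faults so far: 1)
  step 1: ref 4 -> FAULT, frames=[2,4] (faults so far: 2)
  step 2: ref 1 -> FAULT, evict 2, frames=[1,4] (faults so far: 3)
  step 3: ref 4 -> HIT, frames=[1,4] (faults so far: 3)
  step 4: ref 1 -> HIT, frames=[1,4] (faults so far: 3)
  step 5: ref 5 -> FAULT, evict 4, frames=[1,5] (faults so far: 4)
  step 6: ref 6 -> FAULT, evict 1, frames=[6,5] (faults so far: 5)
  step 7: ref 1 -> FAULT, evict 5, frames=[6,1] (faults so far: 6)
  step 8: ref 2 -> FAULT, evict 6, frames=[2,1] (faults so far: 7)
  step 9: ref 3 -> FAULT, evict 1, frames=[2,3] (faults so far: 8)
  step 10: ref 1 -> FAULT, evict 2, frames=[1,3] (faults so far: 9)
  FIFO total faults: 9
--- LRU ---
  step 0: ref 2 -> FAULT, frames=[2,-] (faults so far: 1)
  step 1: ref 4 -> FAULT, frames=[2,4] (faults so far: 2)
  step 2: ref 1 -> FAULT, evict 2, frames=[1,4] (faults so far: 3)
  step 3: ref 4 -> HIT, frames=[1,4] (faults so far: 3)
  step 4: ref 1 -> HIT, frames=[1,4] (faults so far: 3)
  step 5: ref 5 -> FAULT, evict 4, frames=[1,5] (faults so far: 4)
  step 6: ref 6 -> FAULT, evict 1, frames=[6,5] (faults so far: 5)
  step 7: ref 1 -> FAULT, evict 5, frames=[6,1] (faults so far: 6)
  step 8: ref 2 -> FAULT, evict 6, frames=[2,1] (faults so far: 7)
  step 9: ref 3 -> FAULT, evict 1, frames=[2,3] (faults so far: 8)
  step 10: ref 1 -> FAULT, evict 2, frames=[1,3] (faults so far: 9)
  LRU total faults: 9
--- Optimal ---
  step 0: ref 2 -> FAULT, frames=[2,-] (faults so far: 1)
  step 1: ref 4 -> FAULT, frames=[2,4] (faults so far: 2)
  step 2: ref 1 -> FAULT, evict 2, frames=[1,4] (faults so far: 3)
  step 3: ref 4 -> HIT, frames=[1,4] (faults so far: 3)
  step 4: ref 1 -> HIT, frames=[1,4] (faults so far: 3)
  step 5: ref 5 -> FAULT, evict 4, frames=[1,5] (faults so far: 4)
  step 6: ref 6 -> FAULT, evict 5, frames=[1,6] (faults so far: 5)
  step 7: ref 1 -> HIT, frames=[1,6] (faults so far: 5)
  step 8: ref 2 -> FAULT, evict 6, frames=[1,2] (faults so far: 6)
  step 9: ref 3 -> FAULT, evict 2, frames=[1,3] (faults so far: 7)
  step 10: ref 1 -> HIT, frames=[1,3] (faults so far: 7)
  Optimal total faults: 7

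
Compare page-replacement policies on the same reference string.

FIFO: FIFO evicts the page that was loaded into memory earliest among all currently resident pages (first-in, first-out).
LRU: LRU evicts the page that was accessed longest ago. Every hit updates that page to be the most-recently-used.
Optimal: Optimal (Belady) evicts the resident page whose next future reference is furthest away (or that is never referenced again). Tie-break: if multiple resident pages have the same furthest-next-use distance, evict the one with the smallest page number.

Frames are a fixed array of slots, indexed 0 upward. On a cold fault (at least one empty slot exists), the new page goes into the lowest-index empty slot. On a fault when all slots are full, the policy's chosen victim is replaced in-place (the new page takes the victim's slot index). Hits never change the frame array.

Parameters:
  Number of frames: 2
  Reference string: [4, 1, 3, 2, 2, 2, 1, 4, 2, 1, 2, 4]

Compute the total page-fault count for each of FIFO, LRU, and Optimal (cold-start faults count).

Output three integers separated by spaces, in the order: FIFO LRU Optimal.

Answer: 9 9 7

Derivation:
--- FIFO ---
  step 0: ref 4 -> FAULT, frames=[4,-] (faults so far: 1)
  step 1: ref 1 -> FAULT, frames=[4,1] (faults so far: 2)
  step 2: ref 3 -> FAULT, evict 4, frames=[3,1] (faults so far: 3)
  step 3: ref 2 -> FAULT, evict 1, frames=[3,2] (faults so far: 4)
  step 4: ref 2 -> HIT, frames=[3,2] (faults so far: 4)
  step 5: ref 2 -> HIT, frames=[3,2] (faults so far: 4)
  step 6: ref 1 -> FAULT, evict 3, frames=[1,2] (faults so far: 5)
  step 7: ref 4 -> FAULT, evict 2, frames=[1,4] (faults so far: 6)
  step 8: ref 2 -> FAULT, evict 1, frames=[2,4] (faults so far: 7)
  step 9: ref 1 -> FAULT, evict 4, frames=[2,1] (faults so far: 8)
  step 10: ref 2 -> HIT, frames=[2,1] (faults so far: 8)
  step 11: ref 4 -> FAULT, evict 2, frames=[4,1] (faults so far: 9)
  FIFO total faults: 9
--- LRU ---
  step 0: ref 4 -> FAULT, frames=[4,-] (faults so far: 1)
  step 1: ref 1 -> FAULT, frames=[4,1] (faults so far: 2)
  step 2: ref 3 -> FAULT, evict 4, frames=[3,1] (faults so far: 3)
  step 3: ref 2 -> FAULT, evict 1, frames=[3,2] (faults so far: 4)
  step 4: ref 2 -> HIT, frames=[3,2] (faults so far: 4)
  step 5: ref 2 -> HIT, frames=[3,2] (faults so far: 4)
  step 6: ref 1 -> FAULT, evict 3, frames=[1,2] (faults so far: 5)
  step 7: ref 4 -> FAULT, evict 2, frames=[1,4] (faults so far: 6)
  step 8: ref 2 -> FAULT, evict 1, frames=[2,4] (faults so far: 7)
  step 9: ref 1 -> FAULT, evict 4, frames=[2,1] (faults so far: 8)
  step 10: ref 2 -> HIT, frames=[2,1] (faults so far: 8)
  step 11: ref 4 -> FAULT, evict 1, frames=[2,4] (faults so far: 9)
  LRU total faults: 9
--- Optimal ---
  step 0: ref 4 -> FAULT, frames=[4,-] (faults so far: 1)
  step 1: ref 1 -> FAULT, frames=[4,1] (faults so far: 2)
  step 2: ref 3 -> FAULT, evict 4, frames=[3,1] (faults so far: 3)
  step 3: ref 2 -> FAULT, evict 3, frames=[2,1] (faults so far: 4)
  step 4: ref 2 -> HIT, frames=[2,1] (faults so far: 4)
  step 5: ref 2 -> HIT, frames=[2,1] (faults so far: 4)
  step 6: ref 1 -> HIT, frames=[2,1] (faults so far: 4)
  step 7: ref 4 -> FAULT, evict 1, frames=[2,4] (faults so far: 5)
  step 8: ref 2 -> HIT, frames=[2,4] (faults so far: 5)
  step 9: ref 1 -> FAULT, evict 4, frames=[2,1] (faults so far: 6)
  step 10: ref 2 -> HIT, frames=[2,1] (faults so far: 6)
  step 11: ref 4 -> FAULT, evict 1, frames=[2,4] (faults so far: 7)
  Optimal total faults: 7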